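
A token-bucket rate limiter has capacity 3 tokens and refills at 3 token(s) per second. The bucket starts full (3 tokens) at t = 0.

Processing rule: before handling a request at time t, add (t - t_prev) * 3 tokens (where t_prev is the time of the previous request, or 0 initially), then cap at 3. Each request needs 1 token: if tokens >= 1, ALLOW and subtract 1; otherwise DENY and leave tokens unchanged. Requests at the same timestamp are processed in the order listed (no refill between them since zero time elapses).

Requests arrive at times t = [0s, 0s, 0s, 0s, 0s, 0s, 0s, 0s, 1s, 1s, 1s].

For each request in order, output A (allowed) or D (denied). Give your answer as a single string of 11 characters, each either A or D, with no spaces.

Simulating step by step:
  req#1 t=0s: ALLOW
  req#2 t=0s: ALLOW
  req#3 t=0s: ALLOW
  req#4 t=0s: DENY
  req#5 t=0s: DENY
  req#6 t=0s: DENY
  req#7 t=0s: DENY
  req#8 t=0s: DENY
  req#9 t=1s: ALLOW
  req#10 t=1s: ALLOW
  req#11 t=1s: ALLOW

Answer: AAADDDDDAAA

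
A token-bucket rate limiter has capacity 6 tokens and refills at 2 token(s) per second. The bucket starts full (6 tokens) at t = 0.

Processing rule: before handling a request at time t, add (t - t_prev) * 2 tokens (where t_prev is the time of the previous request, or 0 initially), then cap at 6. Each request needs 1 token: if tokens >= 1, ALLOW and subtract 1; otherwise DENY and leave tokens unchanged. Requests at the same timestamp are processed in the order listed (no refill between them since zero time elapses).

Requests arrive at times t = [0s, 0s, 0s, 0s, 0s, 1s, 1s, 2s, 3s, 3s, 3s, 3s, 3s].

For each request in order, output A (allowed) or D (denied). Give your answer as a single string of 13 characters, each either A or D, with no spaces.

Simulating step by step:
  req#1 t=0s: ALLOW
  req#2 t=0s: ALLOW
  req#3 t=0s: ALLOW
  req#4 t=0s: ALLOW
  req#5 t=0s: ALLOW
  req#6 t=1s: ALLOW
  req#7 t=1s: ALLOW
  req#8 t=2s: ALLOW
  req#9 t=3s: ALLOW
  req#10 t=3s: ALLOW
  req#11 t=3s: ALLOW
  req#12 t=3s: ALLOW
  req#13 t=3s: DENY

Answer: AAAAAAAAAAAAD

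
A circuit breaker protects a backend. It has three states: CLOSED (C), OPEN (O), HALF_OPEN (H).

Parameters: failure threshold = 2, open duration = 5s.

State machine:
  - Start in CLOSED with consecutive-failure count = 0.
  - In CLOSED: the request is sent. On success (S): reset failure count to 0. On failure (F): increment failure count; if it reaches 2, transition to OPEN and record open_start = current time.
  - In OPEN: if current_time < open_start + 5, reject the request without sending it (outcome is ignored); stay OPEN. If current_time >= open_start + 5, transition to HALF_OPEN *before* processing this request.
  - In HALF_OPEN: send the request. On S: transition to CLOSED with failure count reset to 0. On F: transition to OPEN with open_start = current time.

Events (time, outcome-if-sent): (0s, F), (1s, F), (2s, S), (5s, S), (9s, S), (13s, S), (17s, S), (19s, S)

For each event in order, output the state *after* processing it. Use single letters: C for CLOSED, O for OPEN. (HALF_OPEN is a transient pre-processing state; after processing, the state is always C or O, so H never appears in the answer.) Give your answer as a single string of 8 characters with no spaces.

State after each event:
  event#1 t=0s outcome=F: state=CLOSED
  event#2 t=1s outcome=F: state=OPEN
  event#3 t=2s outcome=S: state=OPEN
  event#4 t=5s outcome=S: state=OPEN
  event#5 t=9s outcome=S: state=CLOSED
  event#6 t=13s outcome=S: state=CLOSED
  event#7 t=17s outcome=S: state=CLOSED
  event#8 t=19s outcome=S: state=CLOSED

Answer: COOOCCCC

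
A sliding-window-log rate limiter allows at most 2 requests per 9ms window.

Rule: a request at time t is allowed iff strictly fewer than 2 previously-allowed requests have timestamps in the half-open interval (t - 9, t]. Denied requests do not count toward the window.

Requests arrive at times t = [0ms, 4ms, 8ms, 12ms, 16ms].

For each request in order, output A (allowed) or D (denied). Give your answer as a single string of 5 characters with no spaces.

Answer: AADAA

Derivation:
Tracking allowed requests in the window:
  req#1 t=0ms: ALLOW
  req#2 t=4ms: ALLOW
  req#3 t=8ms: DENY
  req#4 t=12ms: ALLOW
  req#5 t=16ms: ALLOW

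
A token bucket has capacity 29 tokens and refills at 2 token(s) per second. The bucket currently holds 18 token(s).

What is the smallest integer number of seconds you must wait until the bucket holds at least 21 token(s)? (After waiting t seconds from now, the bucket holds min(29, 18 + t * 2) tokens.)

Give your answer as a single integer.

Answer: 2

Derivation:
Need 18 + t * 2 >= 21, so t >= 3/2.
Smallest integer t = ceil(3/2) = 2.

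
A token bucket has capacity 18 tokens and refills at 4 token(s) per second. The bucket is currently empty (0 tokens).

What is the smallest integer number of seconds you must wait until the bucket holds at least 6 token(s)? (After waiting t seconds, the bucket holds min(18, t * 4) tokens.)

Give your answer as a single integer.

Answer: 2

Derivation:
Need t * 4 >= 6, so t >= 6/4.
Smallest integer t = ceil(6/4) = 2.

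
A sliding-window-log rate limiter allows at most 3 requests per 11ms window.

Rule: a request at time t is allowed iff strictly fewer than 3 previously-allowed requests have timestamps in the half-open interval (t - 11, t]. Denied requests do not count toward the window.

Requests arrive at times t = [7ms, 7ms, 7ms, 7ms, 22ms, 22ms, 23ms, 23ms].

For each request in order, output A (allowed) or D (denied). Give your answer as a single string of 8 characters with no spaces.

Answer: AAADAAAD

Derivation:
Tracking allowed requests in the window:
  req#1 t=7ms: ALLOW
  req#2 t=7ms: ALLOW
  req#3 t=7ms: ALLOW
  req#4 t=7ms: DENY
  req#5 t=22ms: ALLOW
  req#6 t=22ms: ALLOW
  req#7 t=23ms: ALLOW
  req#8 t=23ms: DENY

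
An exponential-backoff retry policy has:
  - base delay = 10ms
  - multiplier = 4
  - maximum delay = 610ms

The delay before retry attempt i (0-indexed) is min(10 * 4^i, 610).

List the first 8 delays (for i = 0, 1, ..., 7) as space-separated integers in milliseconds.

Computing each delay:
  i=0: min(10*4^0, 610) = 10
  i=1: min(10*4^1, 610) = 40
  i=2: min(10*4^2, 610) = 160
  i=3: min(10*4^3, 610) = 610
  i=4: min(10*4^4, 610) = 610
  i=5: min(10*4^5, 610) = 610
  i=6: min(10*4^6, 610) = 610
  i=7: min(10*4^7, 610) = 610

Answer: 10 40 160 610 610 610 610 610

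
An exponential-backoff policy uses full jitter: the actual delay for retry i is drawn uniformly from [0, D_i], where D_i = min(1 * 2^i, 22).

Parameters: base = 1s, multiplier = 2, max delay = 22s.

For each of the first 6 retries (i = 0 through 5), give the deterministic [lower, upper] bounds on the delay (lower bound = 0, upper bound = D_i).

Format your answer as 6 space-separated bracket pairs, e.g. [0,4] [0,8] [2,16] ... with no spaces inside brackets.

Computing bounds per retry:
  i=0: D_i=min(1*2^0,22)=1, bounds=[0,1]
  i=1: D_i=min(1*2^1,22)=2, bounds=[0,2]
  i=2: D_i=min(1*2^2,22)=4, bounds=[0,4]
  i=3: D_i=min(1*2^3,22)=8, bounds=[0,8]
  i=4: D_i=min(1*2^4,22)=16, bounds=[0,16]
  i=5: D_i=min(1*2^5,22)=22, bounds=[0,22]

Answer: [0,1] [0,2] [0,4] [0,8] [0,16] [0,22]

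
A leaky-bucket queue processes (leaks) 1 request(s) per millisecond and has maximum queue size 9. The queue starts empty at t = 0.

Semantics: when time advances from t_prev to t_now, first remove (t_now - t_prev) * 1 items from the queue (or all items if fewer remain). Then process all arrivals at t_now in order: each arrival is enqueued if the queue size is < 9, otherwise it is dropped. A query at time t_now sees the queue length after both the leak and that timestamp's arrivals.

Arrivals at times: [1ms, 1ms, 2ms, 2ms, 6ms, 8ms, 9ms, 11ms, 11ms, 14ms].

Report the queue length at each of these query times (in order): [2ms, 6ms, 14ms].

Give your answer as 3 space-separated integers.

Answer: 3 1 1

Derivation:
Queue lengths at query times:
  query t=2ms: backlog = 3
  query t=6ms: backlog = 1
  query t=14ms: backlog = 1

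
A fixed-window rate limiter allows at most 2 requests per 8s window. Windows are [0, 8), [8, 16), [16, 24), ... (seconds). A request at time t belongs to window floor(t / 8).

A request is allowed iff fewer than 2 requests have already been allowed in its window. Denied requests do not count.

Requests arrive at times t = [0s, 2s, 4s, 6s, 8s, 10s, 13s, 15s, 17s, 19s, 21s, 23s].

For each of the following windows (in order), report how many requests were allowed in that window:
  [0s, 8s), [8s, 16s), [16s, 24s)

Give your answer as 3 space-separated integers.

Answer: 2 2 2

Derivation:
Processing requests:
  req#1 t=0s (window 0): ALLOW
  req#2 t=2s (window 0): ALLOW
  req#3 t=4s (window 0): DENY
  req#4 t=6s (window 0): DENY
  req#5 t=8s (window 1): ALLOW
  req#6 t=10s (window 1): ALLOW
  req#7 t=13s (window 1): DENY
  req#8 t=15s (window 1): DENY
  req#9 t=17s (window 2): ALLOW
  req#10 t=19s (window 2): ALLOW
  req#11 t=21s (window 2): DENY
  req#12 t=23s (window 2): DENY

Allowed counts by window: 2 2 2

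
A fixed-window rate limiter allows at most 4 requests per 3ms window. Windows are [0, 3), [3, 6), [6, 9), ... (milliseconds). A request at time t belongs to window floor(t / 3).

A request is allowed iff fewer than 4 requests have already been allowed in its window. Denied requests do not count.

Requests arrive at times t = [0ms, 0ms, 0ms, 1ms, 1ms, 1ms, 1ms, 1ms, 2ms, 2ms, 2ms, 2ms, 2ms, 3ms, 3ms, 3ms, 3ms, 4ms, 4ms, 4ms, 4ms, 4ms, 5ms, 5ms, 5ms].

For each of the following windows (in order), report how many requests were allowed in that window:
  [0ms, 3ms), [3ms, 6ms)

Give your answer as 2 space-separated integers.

Answer: 4 4

Derivation:
Processing requests:
  req#1 t=0ms (window 0): ALLOW
  req#2 t=0ms (window 0): ALLOW
  req#3 t=0ms (window 0): ALLOW
  req#4 t=1ms (window 0): ALLOW
  req#5 t=1ms (window 0): DENY
  req#6 t=1ms (window 0): DENY
  req#7 t=1ms (window 0): DENY
  req#8 t=1ms (window 0): DENY
  req#9 t=2ms (window 0): DENY
  req#10 t=2ms (window 0): DENY
  req#11 t=2ms (window 0): DENY
  req#12 t=2ms (window 0): DENY
  req#13 t=2ms (window 0): DENY
  req#14 t=3ms (window 1): ALLOW
  req#15 t=3ms (window 1): ALLOW
  req#16 t=3ms (window 1): ALLOW
  req#17 t=3ms (window 1): ALLOW
  req#18 t=4ms (window 1): DENY
  req#19 t=4ms (window 1): DENY
  req#20 t=4ms (window 1): DENY
  req#21 t=4ms (window 1): DENY
  req#22 t=4ms (window 1): DENY
  req#23 t=5ms (window 1): DENY
  req#24 t=5ms (window 1): DENY
  req#25 t=5ms (window 1): DENY

Allowed counts by window: 4 4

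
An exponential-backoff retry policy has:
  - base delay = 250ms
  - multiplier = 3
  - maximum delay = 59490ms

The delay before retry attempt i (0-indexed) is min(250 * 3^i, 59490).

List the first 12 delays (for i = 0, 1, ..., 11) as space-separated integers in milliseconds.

Answer: 250 750 2250 6750 20250 59490 59490 59490 59490 59490 59490 59490

Derivation:
Computing each delay:
  i=0: min(250*3^0, 59490) = 250
  i=1: min(250*3^1, 59490) = 750
  i=2: min(250*3^2, 59490) = 2250
  i=3: min(250*3^3, 59490) = 6750
  i=4: min(250*3^4, 59490) = 20250
  i=5: min(250*3^5, 59490) = 59490
  i=6: min(250*3^6, 59490) = 59490
  i=7: min(250*3^7, 59490) = 59490
  i=8: min(250*3^8, 59490) = 59490
  i=9: min(250*3^9, 59490) = 59490
  i=10: min(250*3^10, 59490) = 59490
  i=11: min(250*3^11, 59490) = 59490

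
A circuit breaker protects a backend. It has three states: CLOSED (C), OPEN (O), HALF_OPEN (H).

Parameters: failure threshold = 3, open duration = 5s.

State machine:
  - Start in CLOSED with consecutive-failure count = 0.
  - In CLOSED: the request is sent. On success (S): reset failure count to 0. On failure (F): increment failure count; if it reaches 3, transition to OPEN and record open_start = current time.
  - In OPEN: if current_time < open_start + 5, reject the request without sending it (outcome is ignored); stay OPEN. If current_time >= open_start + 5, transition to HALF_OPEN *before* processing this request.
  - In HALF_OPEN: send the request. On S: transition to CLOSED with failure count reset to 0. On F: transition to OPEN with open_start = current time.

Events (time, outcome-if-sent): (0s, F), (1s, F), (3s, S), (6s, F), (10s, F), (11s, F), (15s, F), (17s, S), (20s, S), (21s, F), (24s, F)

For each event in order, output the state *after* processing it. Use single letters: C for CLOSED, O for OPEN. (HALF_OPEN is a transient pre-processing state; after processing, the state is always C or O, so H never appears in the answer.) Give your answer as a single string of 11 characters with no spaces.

Answer: CCCCCOOCCCC

Derivation:
State after each event:
  event#1 t=0s outcome=F: state=CLOSED
  event#2 t=1s outcome=F: state=CLOSED
  event#3 t=3s outcome=S: state=CLOSED
  event#4 t=6s outcome=F: state=CLOSED
  event#5 t=10s outcome=F: state=CLOSED
  event#6 t=11s outcome=F: state=OPEN
  event#7 t=15s outcome=F: state=OPEN
  event#8 t=17s outcome=S: state=CLOSED
  event#9 t=20s outcome=S: state=CLOSED
  event#10 t=21s outcome=F: state=CLOSED
  event#11 t=24s outcome=F: state=CLOSED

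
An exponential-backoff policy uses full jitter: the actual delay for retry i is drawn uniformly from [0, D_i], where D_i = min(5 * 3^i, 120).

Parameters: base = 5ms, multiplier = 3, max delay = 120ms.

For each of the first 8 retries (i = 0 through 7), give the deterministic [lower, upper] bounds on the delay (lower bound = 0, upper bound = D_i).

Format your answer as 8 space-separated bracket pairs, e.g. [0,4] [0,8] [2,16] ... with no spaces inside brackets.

Computing bounds per retry:
  i=0: D_i=min(5*3^0,120)=5, bounds=[0,5]
  i=1: D_i=min(5*3^1,120)=15, bounds=[0,15]
  i=2: D_i=min(5*3^2,120)=45, bounds=[0,45]
  i=3: D_i=min(5*3^3,120)=120, bounds=[0,120]
  i=4: D_i=min(5*3^4,120)=120, bounds=[0,120]
  i=5: D_i=min(5*3^5,120)=120, bounds=[0,120]
  i=6: D_i=min(5*3^6,120)=120, bounds=[0,120]
  i=7: D_i=min(5*3^7,120)=120, bounds=[0,120]

Answer: [0,5] [0,15] [0,45] [0,120] [0,120] [0,120] [0,120] [0,120]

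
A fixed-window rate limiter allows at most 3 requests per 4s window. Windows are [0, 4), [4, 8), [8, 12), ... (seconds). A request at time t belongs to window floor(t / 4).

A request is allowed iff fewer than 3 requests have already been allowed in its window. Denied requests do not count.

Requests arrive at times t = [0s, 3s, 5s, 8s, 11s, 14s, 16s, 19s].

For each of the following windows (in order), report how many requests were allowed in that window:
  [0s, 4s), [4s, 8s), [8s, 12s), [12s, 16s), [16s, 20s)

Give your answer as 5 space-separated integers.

Answer: 2 1 2 1 2

Derivation:
Processing requests:
  req#1 t=0s (window 0): ALLOW
  req#2 t=3s (window 0): ALLOW
  req#3 t=5s (window 1): ALLOW
  req#4 t=8s (window 2): ALLOW
  req#5 t=11s (window 2): ALLOW
  req#6 t=14s (window 3): ALLOW
  req#7 t=16s (window 4): ALLOW
  req#8 t=19s (window 4): ALLOW

Allowed counts by window: 2 1 2 1 2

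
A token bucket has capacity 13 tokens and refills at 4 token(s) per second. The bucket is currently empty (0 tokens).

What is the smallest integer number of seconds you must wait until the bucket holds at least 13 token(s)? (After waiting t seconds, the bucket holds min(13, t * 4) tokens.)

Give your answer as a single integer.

Answer: 4

Derivation:
Need t * 4 >= 13, so t >= 13/4.
Smallest integer t = ceil(13/4) = 4.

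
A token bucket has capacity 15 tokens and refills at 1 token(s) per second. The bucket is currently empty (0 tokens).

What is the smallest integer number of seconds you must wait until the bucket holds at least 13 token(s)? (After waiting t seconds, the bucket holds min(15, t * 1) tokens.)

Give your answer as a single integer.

Answer: 13

Derivation:
Need t * 1 >= 13, so t >= 13/1.
Smallest integer t = ceil(13/1) = 13.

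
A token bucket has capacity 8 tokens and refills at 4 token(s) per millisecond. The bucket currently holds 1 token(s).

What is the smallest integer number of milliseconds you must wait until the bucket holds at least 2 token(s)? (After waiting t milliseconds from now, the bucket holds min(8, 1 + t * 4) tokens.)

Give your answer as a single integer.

Need 1 + t * 4 >= 2, so t >= 1/4.
Smallest integer t = ceil(1/4) = 1.

Answer: 1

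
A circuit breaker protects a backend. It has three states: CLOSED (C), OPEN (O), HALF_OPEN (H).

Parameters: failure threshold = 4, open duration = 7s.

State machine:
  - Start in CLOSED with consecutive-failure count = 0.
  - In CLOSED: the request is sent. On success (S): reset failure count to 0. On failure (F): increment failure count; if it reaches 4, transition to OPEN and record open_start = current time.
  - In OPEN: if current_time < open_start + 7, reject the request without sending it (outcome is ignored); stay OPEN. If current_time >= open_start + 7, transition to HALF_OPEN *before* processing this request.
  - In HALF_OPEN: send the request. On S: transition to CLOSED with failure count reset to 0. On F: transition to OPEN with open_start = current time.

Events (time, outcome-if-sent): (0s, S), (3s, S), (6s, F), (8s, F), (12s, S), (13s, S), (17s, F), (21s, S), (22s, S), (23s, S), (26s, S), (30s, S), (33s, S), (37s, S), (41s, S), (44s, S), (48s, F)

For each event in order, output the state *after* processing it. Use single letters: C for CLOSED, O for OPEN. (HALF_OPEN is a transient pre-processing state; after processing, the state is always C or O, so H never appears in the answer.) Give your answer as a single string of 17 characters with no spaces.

State after each event:
  event#1 t=0s outcome=S: state=CLOSED
  event#2 t=3s outcome=S: state=CLOSED
  event#3 t=6s outcome=F: state=CLOSED
  event#4 t=8s outcome=F: state=CLOSED
  event#5 t=12s outcome=S: state=CLOSED
  event#6 t=13s outcome=S: state=CLOSED
  event#7 t=17s outcome=F: state=CLOSED
  event#8 t=21s outcome=S: state=CLOSED
  event#9 t=22s outcome=S: state=CLOSED
  event#10 t=23s outcome=S: state=CLOSED
  event#11 t=26s outcome=S: state=CLOSED
  event#12 t=30s outcome=S: state=CLOSED
  event#13 t=33s outcome=S: state=CLOSED
  event#14 t=37s outcome=S: state=CLOSED
  event#15 t=41s outcome=S: state=CLOSED
  event#16 t=44s outcome=S: state=CLOSED
  event#17 t=48s outcome=F: state=CLOSED

Answer: CCCCCCCCCCCCCCCCC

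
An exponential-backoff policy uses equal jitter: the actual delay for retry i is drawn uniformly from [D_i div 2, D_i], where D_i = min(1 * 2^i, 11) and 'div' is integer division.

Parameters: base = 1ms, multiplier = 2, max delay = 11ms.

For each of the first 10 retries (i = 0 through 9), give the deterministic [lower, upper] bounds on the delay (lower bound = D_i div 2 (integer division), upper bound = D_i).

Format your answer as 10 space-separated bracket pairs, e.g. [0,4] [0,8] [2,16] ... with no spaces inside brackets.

Answer: [0,1] [1,2] [2,4] [4,8] [5,11] [5,11] [5,11] [5,11] [5,11] [5,11]

Derivation:
Computing bounds per retry:
  i=0: D_i=min(1*2^0,11)=1, bounds=[0,1]
  i=1: D_i=min(1*2^1,11)=2, bounds=[1,2]
  i=2: D_i=min(1*2^2,11)=4, bounds=[2,4]
  i=3: D_i=min(1*2^3,11)=8, bounds=[4,8]
  i=4: D_i=min(1*2^4,11)=11, bounds=[5,11]
  i=5: D_i=min(1*2^5,11)=11, bounds=[5,11]
  i=6: D_i=min(1*2^6,11)=11, bounds=[5,11]
  i=7: D_i=min(1*2^7,11)=11, bounds=[5,11]
  i=8: D_i=min(1*2^8,11)=11, bounds=[5,11]
  i=9: D_i=min(1*2^9,11)=11, bounds=[5,11]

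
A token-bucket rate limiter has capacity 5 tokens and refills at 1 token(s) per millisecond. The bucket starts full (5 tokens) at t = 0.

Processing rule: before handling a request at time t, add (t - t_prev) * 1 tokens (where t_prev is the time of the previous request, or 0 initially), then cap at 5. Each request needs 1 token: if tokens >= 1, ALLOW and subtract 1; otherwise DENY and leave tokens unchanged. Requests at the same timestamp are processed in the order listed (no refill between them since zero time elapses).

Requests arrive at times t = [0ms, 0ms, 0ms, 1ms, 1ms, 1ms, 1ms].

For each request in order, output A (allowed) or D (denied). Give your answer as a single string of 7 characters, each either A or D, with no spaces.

Simulating step by step:
  req#1 t=0ms: ALLOW
  req#2 t=0ms: ALLOW
  req#3 t=0ms: ALLOW
  req#4 t=1ms: ALLOW
  req#5 t=1ms: ALLOW
  req#6 t=1ms: ALLOW
  req#7 t=1ms: DENY

Answer: AAAAAAD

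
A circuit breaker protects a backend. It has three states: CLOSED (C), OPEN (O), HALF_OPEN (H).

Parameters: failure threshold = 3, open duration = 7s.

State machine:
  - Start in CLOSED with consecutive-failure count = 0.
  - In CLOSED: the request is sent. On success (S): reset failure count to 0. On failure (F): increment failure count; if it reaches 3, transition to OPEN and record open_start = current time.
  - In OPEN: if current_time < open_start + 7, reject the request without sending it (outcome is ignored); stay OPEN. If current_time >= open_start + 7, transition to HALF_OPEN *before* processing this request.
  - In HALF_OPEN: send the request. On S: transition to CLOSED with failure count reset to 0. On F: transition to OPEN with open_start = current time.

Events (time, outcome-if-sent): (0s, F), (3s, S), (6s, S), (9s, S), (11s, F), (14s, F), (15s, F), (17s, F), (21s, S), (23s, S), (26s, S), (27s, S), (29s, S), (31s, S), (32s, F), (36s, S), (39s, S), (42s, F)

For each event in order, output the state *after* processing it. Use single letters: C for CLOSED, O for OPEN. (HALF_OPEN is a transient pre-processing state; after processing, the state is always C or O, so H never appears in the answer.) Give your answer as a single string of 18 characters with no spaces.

State after each event:
  event#1 t=0s outcome=F: state=CLOSED
  event#2 t=3s outcome=S: state=CLOSED
  event#3 t=6s outcome=S: state=CLOSED
  event#4 t=9s outcome=S: state=CLOSED
  event#5 t=11s outcome=F: state=CLOSED
  event#6 t=14s outcome=F: state=CLOSED
  event#7 t=15s outcome=F: state=OPEN
  event#8 t=17s outcome=F: state=OPEN
  event#9 t=21s outcome=S: state=OPEN
  event#10 t=23s outcome=S: state=CLOSED
  event#11 t=26s outcome=S: state=CLOSED
  event#12 t=27s outcome=S: state=CLOSED
  event#13 t=29s outcome=S: state=CLOSED
  event#14 t=31s outcome=S: state=CLOSED
  event#15 t=32s outcome=F: state=CLOSED
  event#16 t=36s outcome=S: state=CLOSED
  event#17 t=39s outcome=S: state=CLOSED
  event#18 t=42s outcome=F: state=CLOSED

Answer: CCCCCCOOOCCCCCCCCC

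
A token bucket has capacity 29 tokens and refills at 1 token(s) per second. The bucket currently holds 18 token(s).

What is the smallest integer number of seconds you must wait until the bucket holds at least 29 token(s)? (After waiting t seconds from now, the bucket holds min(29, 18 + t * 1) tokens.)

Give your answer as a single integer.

Need 18 + t * 1 >= 29, so t >= 11/1.
Smallest integer t = ceil(11/1) = 11.

Answer: 11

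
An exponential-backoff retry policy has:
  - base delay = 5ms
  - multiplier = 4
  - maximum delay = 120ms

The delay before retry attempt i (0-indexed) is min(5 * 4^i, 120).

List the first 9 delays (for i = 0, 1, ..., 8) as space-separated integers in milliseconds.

Answer: 5 20 80 120 120 120 120 120 120

Derivation:
Computing each delay:
  i=0: min(5*4^0, 120) = 5
  i=1: min(5*4^1, 120) = 20
  i=2: min(5*4^2, 120) = 80
  i=3: min(5*4^3, 120) = 120
  i=4: min(5*4^4, 120) = 120
  i=5: min(5*4^5, 120) = 120
  i=6: min(5*4^6, 120) = 120
  i=7: min(5*4^7, 120) = 120
  i=8: min(5*4^8, 120) = 120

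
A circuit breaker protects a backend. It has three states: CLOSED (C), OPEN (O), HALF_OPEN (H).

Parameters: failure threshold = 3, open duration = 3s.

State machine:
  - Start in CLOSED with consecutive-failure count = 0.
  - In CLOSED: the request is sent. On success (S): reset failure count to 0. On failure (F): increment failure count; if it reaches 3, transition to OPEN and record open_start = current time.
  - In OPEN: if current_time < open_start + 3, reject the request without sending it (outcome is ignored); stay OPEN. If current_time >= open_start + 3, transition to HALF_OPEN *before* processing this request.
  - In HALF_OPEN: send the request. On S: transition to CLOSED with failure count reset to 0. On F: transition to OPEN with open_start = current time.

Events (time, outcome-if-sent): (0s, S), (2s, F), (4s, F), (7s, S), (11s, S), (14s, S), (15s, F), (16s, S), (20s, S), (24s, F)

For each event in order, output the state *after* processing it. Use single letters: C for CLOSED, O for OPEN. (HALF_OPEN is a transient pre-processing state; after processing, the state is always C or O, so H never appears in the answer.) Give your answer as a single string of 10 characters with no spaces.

State after each event:
  event#1 t=0s outcome=S: state=CLOSED
  event#2 t=2s outcome=F: state=CLOSED
  event#3 t=4s outcome=F: state=CLOSED
  event#4 t=7s outcome=S: state=CLOSED
  event#5 t=11s outcome=S: state=CLOSED
  event#6 t=14s outcome=S: state=CLOSED
  event#7 t=15s outcome=F: state=CLOSED
  event#8 t=16s outcome=S: state=CLOSED
  event#9 t=20s outcome=S: state=CLOSED
  event#10 t=24s outcome=F: state=CLOSED

Answer: CCCCCCCCCC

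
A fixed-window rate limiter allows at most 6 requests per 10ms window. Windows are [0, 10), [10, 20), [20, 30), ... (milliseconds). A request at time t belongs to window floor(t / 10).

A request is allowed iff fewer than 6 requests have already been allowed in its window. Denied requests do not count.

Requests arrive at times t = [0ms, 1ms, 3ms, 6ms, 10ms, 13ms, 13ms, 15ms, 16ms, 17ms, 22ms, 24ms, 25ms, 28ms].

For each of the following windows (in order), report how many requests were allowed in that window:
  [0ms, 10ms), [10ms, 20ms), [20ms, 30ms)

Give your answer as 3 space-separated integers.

Processing requests:
  req#1 t=0ms (window 0): ALLOW
  req#2 t=1ms (window 0): ALLOW
  req#3 t=3ms (window 0): ALLOW
  req#4 t=6ms (window 0): ALLOW
  req#5 t=10ms (window 1): ALLOW
  req#6 t=13ms (window 1): ALLOW
  req#7 t=13ms (window 1): ALLOW
  req#8 t=15ms (window 1): ALLOW
  req#9 t=16ms (window 1): ALLOW
  req#10 t=17ms (window 1): ALLOW
  req#11 t=22ms (window 2): ALLOW
  req#12 t=24ms (window 2): ALLOW
  req#13 t=25ms (window 2): ALLOW
  req#14 t=28ms (window 2): ALLOW

Allowed counts by window: 4 6 4

Answer: 4 6 4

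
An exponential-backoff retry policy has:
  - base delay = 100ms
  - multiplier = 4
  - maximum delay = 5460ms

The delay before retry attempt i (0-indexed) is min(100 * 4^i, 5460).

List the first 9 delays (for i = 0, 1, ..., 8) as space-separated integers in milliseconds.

Answer: 100 400 1600 5460 5460 5460 5460 5460 5460

Derivation:
Computing each delay:
  i=0: min(100*4^0, 5460) = 100
  i=1: min(100*4^1, 5460) = 400
  i=2: min(100*4^2, 5460) = 1600
  i=3: min(100*4^3, 5460) = 5460
  i=4: min(100*4^4, 5460) = 5460
  i=5: min(100*4^5, 5460) = 5460
  i=6: min(100*4^6, 5460) = 5460
  i=7: min(100*4^7, 5460) = 5460
  i=8: min(100*4^8, 5460) = 5460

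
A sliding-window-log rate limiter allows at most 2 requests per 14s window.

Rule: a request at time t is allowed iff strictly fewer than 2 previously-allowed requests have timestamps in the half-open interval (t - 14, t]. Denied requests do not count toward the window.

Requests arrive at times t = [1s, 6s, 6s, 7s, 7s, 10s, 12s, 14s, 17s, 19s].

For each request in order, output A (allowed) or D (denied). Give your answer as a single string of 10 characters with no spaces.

Tracking allowed requests in the window:
  req#1 t=1s: ALLOW
  req#2 t=6s: ALLOW
  req#3 t=6s: DENY
  req#4 t=7s: DENY
  req#5 t=7s: DENY
  req#6 t=10s: DENY
  req#7 t=12s: DENY
  req#8 t=14s: DENY
  req#9 t=17s: ALLOW
  req#10 t=19s: DENY

Answer: AADDDDDDAD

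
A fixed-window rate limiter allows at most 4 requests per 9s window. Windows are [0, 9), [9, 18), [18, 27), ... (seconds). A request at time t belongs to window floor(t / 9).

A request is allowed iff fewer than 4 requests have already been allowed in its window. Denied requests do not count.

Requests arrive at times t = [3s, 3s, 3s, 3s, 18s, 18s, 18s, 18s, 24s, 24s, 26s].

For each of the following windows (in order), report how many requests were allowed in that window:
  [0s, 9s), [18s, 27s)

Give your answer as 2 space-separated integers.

Processing requests:
  req#1 t=3s (window 0): ALLOW
  req#2 t=3s (window 0): ALLOW
  req#3 t=3s (window 0): ALLOW
  req#4 t=3s (window 0): ALLOW
  req#5 t=18s (window 2): ALLOW
  req#6 t=18s (window 2): ALLOW
  req#7 t=18s (window 2): ALLOW
  req#8 t=18s (window 2): ALLOW
  req#9 t=24s (window 2): DENY
  req#10 t=24s (window 2): DENY
  req#11 t=26s (window 2): DENY

Allowed counts by window: 4 4

Answer: 4 4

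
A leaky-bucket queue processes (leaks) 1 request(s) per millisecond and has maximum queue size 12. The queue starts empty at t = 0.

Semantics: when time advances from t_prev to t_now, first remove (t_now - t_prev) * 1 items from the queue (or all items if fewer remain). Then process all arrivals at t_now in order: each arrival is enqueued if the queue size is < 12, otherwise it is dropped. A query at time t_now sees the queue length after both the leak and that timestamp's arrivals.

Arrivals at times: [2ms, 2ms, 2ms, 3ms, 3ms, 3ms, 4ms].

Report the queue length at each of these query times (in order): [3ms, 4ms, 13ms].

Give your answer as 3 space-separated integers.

Queue lengths at query times:
  query t=3ms: backlog = 5
  query t=4ms: backlog = 5
  query t=13ms: backlog = 0

Answer: 5 5 0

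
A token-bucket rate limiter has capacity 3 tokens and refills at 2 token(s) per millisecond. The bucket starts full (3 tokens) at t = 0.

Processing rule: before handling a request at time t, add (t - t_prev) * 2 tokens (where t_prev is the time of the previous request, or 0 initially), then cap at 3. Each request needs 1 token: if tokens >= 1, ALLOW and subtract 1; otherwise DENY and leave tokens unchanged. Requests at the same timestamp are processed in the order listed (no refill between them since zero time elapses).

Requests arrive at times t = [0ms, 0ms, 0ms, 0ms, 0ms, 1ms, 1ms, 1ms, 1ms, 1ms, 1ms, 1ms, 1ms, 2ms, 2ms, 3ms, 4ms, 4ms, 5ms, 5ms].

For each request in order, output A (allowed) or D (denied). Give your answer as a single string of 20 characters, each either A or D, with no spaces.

Simulating step by step:
  req#1 t=0ms: ALLOW
  req#2 t=0ms: ALLOW
  req#3 t=0ms: ALLOW
  req#4 t=0ms: DENY
  req#5 t=0ms: DENY
  req#6 t=1ms: ALLOW
  req#7 t=1ms: ALLOW
  req#8 t=1ms: DENY
  req#9 t=1ms: DENY
  req#10 t=1ms: DENY
  req#11 t=1ms: DENY
  req#12 t=1ms: DENY
  req#13 t=1ms: DENY
  req#14 t=2ms: ALLOW
  req#15 t=2ms: ALLOW
  req#16 t=3ms: ALLOW
  req#17 t=4ms: ALLOW
  req#18 t=4ms: ALLOW
  req#19 t=5ms: ALLOW
  req#20 t=5ms: ALLOW

Answer: AAADDAADDDDDDAAAAAAA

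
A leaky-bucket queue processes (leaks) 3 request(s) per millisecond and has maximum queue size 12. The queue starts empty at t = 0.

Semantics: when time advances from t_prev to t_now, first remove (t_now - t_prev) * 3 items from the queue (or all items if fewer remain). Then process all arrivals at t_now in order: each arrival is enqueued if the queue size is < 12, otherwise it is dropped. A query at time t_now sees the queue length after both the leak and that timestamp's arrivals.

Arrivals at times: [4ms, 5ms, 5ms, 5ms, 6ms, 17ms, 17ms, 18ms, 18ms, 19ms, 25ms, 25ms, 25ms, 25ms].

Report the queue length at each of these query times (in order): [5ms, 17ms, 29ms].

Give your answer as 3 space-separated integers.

Answer: 3 2 0

Derivation:
Queue lengths at query times:
  query t=5ms: backlog = 3
  query t=17ms: backlog = 2
  query t=29ms: backlog = 0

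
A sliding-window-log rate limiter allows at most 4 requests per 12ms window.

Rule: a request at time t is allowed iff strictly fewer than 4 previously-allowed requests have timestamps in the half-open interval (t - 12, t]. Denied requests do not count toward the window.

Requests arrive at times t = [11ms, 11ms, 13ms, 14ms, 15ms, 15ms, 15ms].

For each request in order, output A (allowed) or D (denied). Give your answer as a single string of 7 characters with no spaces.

Tracking allowed requests in the window:
  req#1 t=11ms: ALLOW
  req#2 t=11ms: ALLOW
  req#3 t=13ms: ALLOW
  req#4 t=14ms: ALLOW
  req#5 t=15ms: DENY
  req#6 t=15ms: DENY
  req#7 t=15ms: DENY

Answer: AAAADDD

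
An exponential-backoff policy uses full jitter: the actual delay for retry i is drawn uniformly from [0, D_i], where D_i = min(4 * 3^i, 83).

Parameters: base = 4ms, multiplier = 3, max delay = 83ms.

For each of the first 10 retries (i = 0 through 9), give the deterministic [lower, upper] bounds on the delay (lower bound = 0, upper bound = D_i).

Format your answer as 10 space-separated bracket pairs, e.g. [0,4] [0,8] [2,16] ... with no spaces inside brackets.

Computing bounds per retry:
  i=0: D_i=min(4*3^0,83)=4, bounds=[0,4]
  i=1: D_i=min(4*3^1,83)=12, bounds=[0,12]
  i=2: D_i=min(4*3^2,83)=36, bounds=[0,36]
  i=3: D_i=min(4*3^3,83)=83, bounds=[0,83]
  i=4: D_i=min(4*3^4,83)=83, bounds=[0,83]
  i=5: D_i=min(4*3^5,83)=83, bounds=[0,83]
  i=6: D_i=min(4*3^6,83)=83, bounds=[0,83]
  i=7: D_i=min(4*3^7,83)=83, bounds=[0,83]
  i=8: D_i=min(4*3^8,83)=83, bounds=[0,83]
  i=9: D_i=min(4*3^9,83)=83, bounds=[0,83]

Answer: [0,4] [0,12] [0,36] [0,83] [0,83] [0,83] [0,83] [0,83] [0,83] [0,83]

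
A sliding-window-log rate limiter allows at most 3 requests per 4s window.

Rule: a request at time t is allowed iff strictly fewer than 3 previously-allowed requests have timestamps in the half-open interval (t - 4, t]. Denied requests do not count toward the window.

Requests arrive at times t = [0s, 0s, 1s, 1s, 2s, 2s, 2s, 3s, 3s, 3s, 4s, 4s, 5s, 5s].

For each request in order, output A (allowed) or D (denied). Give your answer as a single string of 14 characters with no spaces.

Tracking allowed requests in the window:
  req#1 t=0s: ALLOW
  req#2 t=0s: ALLOW
  req#3 t=1s: ALLOW
  req#4 t=1s: DENY
  req#5 t=2s: DENY
  req#6 t=2s: DENY
  req#7 t=2s: DENY
  req#8 t=3s: DENY
  req#9 t=3s: DENY
  req#10 t=3s: DENY
  req#11 t=4s: ALLOW
  req#12 t=4s: ALLOW
  req#13 t=5s: ALLOW
  req#14 t=5s: DENY

Answer: AAADDDDDDDAAAD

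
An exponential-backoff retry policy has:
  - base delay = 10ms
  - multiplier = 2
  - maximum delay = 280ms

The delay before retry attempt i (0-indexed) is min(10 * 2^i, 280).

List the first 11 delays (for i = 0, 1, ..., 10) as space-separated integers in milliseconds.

Answer: 10 20 40 80 160 280 280 280 280 280 280

Derivation:
Computing each delay:
  i=0: min(10*2^0, 280) = 10
  i=1: min(10*2^1, 280) = 20
  i=2: min(10*2^2, 280) = 40
  i=3: min(10*2^3, 280) = 80
  i=4: min(10*2^4, 280) = 160
  i=5: min(10*2^5, 280) = 280
  i=6: min(10*2^6, 280) = 280
  i=7: min(10*2^7, 280) = 280
  i=8: min(10*2^8, 280) = 280
  i=9: min(10*2^9, 280) = 280
  i=10: min(10*2^10, 280) = 280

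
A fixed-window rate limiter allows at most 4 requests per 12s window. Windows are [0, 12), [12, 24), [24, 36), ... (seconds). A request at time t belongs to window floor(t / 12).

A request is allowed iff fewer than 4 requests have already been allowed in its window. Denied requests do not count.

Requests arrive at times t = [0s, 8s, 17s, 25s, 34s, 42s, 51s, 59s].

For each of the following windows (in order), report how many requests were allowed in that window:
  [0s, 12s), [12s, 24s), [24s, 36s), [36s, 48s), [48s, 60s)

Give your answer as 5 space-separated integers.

Processing requests:
  req#1 t=0s (window 0): ALLOW
  req#2 t=8s (window 0): ALLOW
  req#3 t=17s (window 1): ALLOW
  req#4 t=25s (window 2): ALLOW
  req#5 t=34s (window 2): ALLOW
  req#6 t=42s (window 3): ALLOW
  req#7 t=51s (window 4): ALLOW
  req#8 t=59s (window 4): ALLOW

Allowed counts by window: 2 1 2 1 2

Answer: 2 1 2 1 2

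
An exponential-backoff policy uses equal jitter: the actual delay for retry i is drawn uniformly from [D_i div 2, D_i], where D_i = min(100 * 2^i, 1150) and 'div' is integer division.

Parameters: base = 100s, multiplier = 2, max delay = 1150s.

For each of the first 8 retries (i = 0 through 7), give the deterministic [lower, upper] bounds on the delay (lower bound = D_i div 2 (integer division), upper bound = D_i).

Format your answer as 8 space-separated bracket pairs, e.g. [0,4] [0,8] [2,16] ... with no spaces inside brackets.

Answer: [50,100] [100,200] [200,400] [400,800] [575,1150] [575,1150] [575,1150] [575,1150]

Derivation:
Computing bounds per retry:
  i=0: D_i=min(100*2^0,1150)=100, bounds=[50,100]
  i=1: D_i=min(100*2^1,1150)=200, bounds=[100,200]
  i=2: D_i=min(100*2^2,1150)=400, bounds=[200,400]
  i=3: D_i=min(100*2^3,1150)=800, bounds=[400,800]
  i=4: D_i=min(100*2^4,1150)=1150, bounds=[575,1150]
  i=5: D_i=min(100*2^5,1150)=1150, bounds=[575,1150]
  i=6: D_i=min(100*2^6,1150)=1150, bounds=[575,1150]
  i=7: D_i=min(100*2^7,1150)=1150, bounds=[575,1150]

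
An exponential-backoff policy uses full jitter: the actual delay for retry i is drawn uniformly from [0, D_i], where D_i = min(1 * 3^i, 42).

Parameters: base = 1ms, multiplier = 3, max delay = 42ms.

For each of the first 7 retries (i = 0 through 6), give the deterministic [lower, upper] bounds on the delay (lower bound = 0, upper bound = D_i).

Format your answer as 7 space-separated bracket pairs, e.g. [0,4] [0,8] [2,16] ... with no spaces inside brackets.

Answer: [0,1] [0,3] [0,9] [0,27] [0,42] [0,42] [0,42]

Derivation:
Computing bounds per retry:
  i=0: D_i=min(1*3^0,42)=1, bounds=[0,1]
  i=1: D_i=min(1*3^1,42)=3, bounds=[0,3]
  i=2: D_i=min(1*3^2,42)=9, bounds=[0,9]
  i=3: D_i=min(1*3^3,42)=27, bounds=[0,27]
  i=4: D_i=min(1*3^4,42)=42, bounds=[0,42]
  i=5: D_i=min(1*3^5,42)=42, bounds=[0,42]
  i=6: D_i=min(1*3^6,42)=42, bounds=[0,42]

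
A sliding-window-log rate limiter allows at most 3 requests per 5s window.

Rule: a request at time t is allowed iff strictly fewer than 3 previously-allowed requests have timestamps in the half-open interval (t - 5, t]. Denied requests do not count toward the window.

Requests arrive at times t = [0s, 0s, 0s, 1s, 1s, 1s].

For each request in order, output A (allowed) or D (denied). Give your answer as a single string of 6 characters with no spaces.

Answer: AAADDD

Derivation:
Tracking allowed requests in the window:
  req#1 t=0s: ALLOW
  req#2 t=0s: ALLOW
  req#3 t=0s: ALLOW
  req#4 t=1s: DENY
  req#5 t=1s: DENY
  req#6 t=1s: DENY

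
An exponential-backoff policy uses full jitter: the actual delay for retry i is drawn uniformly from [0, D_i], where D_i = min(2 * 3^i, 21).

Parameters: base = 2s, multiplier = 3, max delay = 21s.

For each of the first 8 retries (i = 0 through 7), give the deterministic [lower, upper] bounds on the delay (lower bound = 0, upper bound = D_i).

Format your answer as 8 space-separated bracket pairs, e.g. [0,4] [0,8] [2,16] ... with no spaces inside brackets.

Answer: [0,2] [0,6] [0,18] [0,21] [0,21] [0,21] [0,21] [0,21]

Derivation:
Computing bounds per retry:
  i=0: D_i=min(2*3^0,21)=2, bounds=[0,2]
  i=1: D_i=min(2*3^1,21)=6, bounds=[0,6]
  i=2: D_i=min(2*3^2,21)=18, bounds=[0,18]
  i=3: D_i=min(2*3^3,21)=21, bounds=[0,21]
  i=4: D_i=min(2*3^4,21)=21, bounds=[0,21]
  i=5: D_i=min(2*3^5,21)=21, bounds=[0,21]
  i=6: D_i=min(2*3^6,21)=21, bounds=[0,21]
  i=7: D_i=min(2*3^7,21)=21, bounds=[0,21]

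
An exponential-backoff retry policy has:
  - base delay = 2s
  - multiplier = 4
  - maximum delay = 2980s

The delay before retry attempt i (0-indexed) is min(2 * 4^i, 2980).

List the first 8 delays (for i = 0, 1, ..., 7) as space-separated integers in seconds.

Computing each delay:
  i=0: min(2*4^0, 2980) = 2
  i=1: min(2*4^1, 2980) = 8
  i=2: min(2*4^2, 2980) = 32
  i=3: min(2*4^3, 2980) = 128
  i=4: min(2*4^4, 2980) = 512
  i=5: min(2*4^5, 2980) = 2048
  i=6: min(2*4^6, 2980) = 2980
  i=7: min(2*4^7, 2980) = 2980

Answer: 2 8 32 128 512 2048 2980 2980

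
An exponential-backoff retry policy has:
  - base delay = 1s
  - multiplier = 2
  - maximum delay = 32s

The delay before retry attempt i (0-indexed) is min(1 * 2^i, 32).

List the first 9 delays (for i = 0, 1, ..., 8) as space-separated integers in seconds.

Computing each delay:
  i=0: min(1*2^0, 32) = 1
  i=1: min(1*2^1, 32) = 2
  i=2: min(1*2^2, 32) = 4
  i=3: min(1*2^3, 32) = 8
  i=4: min(1*2^4, 32) = 16
  i=5: min(1*2^5, 32) = 32
  i=6: min(1*2^6, 32) = 32
  i=7: min(1*2^7, 32) = 32
  i=8: min(1*2^8, 32) = 32

Answer: 1 2 4 8 16 32 32 32 32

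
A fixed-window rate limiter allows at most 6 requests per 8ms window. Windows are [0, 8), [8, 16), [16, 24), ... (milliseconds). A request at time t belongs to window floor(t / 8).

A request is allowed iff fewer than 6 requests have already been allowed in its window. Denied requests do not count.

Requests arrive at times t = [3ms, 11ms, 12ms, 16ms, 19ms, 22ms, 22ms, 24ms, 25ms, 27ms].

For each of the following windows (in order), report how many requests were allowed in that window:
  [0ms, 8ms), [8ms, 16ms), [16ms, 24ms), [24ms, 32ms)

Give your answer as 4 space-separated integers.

Answer: 1 2 4 3

Derivation:
Processing requests:
  req#1 t=3ms (window 0): ALLOW
  req#2 t=11ms (window 1): ALLOW
  req#3 t=12ms (window 1): ALLOW
  req#4 t=16ms (window 2): ALLOW
  req#5 t=19ms (window 2): ALLOW
  req#6 t=22ms (window 2): ALLOW
  req#7 t=22ms (window 2): ALLOW
  req#8 t=24ms (window 3): ALLOW
  req#9 t=25ms (window 3): ALLOW
  req#10 t=27ms (window 3): ALLOW

Allowed counts by window: 1 2 4 3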